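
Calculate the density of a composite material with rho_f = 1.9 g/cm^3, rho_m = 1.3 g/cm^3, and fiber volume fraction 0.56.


rho_c = rho_f*Vf + rho_m*(1-Vf) = 1.9*0.56 + 1.3*0.44 = 1.636 g/cm^3

1.636 g/cm^3


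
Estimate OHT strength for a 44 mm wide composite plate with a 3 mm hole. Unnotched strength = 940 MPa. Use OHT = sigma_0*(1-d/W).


OHT = sigma_0*(1-d/W) = 940*(1-3/44) = 875.9 MPa

875.9 MPa


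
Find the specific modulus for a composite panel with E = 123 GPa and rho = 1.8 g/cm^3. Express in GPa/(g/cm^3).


Specific stiffness = E/rho = 123/1.8 = 68.3 GPa/(g/cm^3)

68.3 GPa/(g/cm^3)


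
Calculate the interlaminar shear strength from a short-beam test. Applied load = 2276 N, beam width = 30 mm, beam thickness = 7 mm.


ILSS = 3F/(4bh) = 3*2276/(4*30*7) = 8.13 MPa

8.13 MPa


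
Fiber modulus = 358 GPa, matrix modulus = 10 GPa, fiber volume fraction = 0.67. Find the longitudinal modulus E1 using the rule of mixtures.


E1 = Ef*Vf + Em*(1-Vf) = 358*0.67 + 10*0.33 = 243.16 GPa

243.16 GPa


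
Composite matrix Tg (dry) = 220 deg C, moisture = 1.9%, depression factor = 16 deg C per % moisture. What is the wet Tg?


Tg_wet = Tg_dry - k*moisture = 220 - 16*1.9 = 189.6 deg C

189.6 deg C


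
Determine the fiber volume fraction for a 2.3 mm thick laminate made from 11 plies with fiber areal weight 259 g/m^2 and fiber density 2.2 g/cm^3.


Vf = n * FAW / (rho_f * h * 1000) = 11 * 259 / (2.2 * 2.3 * 1000) = 0.563

0.563


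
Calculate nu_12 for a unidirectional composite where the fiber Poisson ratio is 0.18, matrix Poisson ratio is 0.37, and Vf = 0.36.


nu_12 = nu_f*Vf + nu_m*(1-Vf) = 0.18*0.36 + 0.37*0.64 = 0.3016

0.3016


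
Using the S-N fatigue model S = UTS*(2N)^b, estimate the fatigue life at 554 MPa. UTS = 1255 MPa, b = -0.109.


N = 0.5 * (S/UTS)^(1/b) = 0.5 * (554/1255)^(1/-0.109) = 905.8989 cycles

905.8989 cycles


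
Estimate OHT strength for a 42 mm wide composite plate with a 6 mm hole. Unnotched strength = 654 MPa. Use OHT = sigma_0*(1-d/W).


OHT = sigma_0*(1-d/W) = 654*(1-6/42) = 560.6 MPa

560.6 MPa


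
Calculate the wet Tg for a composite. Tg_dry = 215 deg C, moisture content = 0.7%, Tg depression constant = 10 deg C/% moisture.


Tg_wet = Tg_dry - k*moisture = 215 - 10*0.7 = 208.0 deg C

208.0 deg C


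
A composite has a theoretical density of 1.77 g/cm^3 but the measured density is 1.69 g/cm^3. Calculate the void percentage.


Void% = (rho_theo - rho_actual)/rho_theo * 100 = (1.77 - 1.69)/1.77 * 100 = 4.52%

4.52%


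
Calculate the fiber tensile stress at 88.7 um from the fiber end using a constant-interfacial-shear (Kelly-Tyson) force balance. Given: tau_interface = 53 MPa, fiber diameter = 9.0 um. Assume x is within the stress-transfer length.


Force balance: sigma_f * (pi*d^2/4) = tau * (pi*d) * x  ->  sigma_f = 4 * tau * x / d
sigma_f = 4 * 53 * 88.7 / 9.0 = 2089.4 MPa

2089.4 MPa


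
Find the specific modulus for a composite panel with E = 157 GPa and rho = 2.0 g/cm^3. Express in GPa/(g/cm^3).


Specific stiffness = E/rho = 157/2.0 = 78.5 GPa/(g/cm^3)

78.5 GPa/(g/cm^3)


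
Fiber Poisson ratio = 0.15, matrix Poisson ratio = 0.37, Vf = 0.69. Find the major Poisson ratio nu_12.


nu_12 = nu_f*Vf + nu_m*(1-Vf) = 0.15*0.69 + 0.37*0.31 = 0.2182

0.2182


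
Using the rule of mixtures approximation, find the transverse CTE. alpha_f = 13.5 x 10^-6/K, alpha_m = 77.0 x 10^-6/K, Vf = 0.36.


alpha_2 = alpha_f*Vf + alpha_m*(1-Vf) = 13.5*0.36 + 77.0*0.64 = 54.1 x 10^-6/K

54.1 x 10^-6/K


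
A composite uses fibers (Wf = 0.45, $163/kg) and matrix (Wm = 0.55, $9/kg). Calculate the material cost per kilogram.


Cost = cost_f*Wf + cost_m*Wm = 163*0.45 + 9*0.55 = $78.3/kg

$78.3/kg


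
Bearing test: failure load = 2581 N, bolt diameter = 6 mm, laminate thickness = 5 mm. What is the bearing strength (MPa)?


sigma_br = F/(d*h) = 2581/(6*5) = 86.0 MPa

86.0 MPa


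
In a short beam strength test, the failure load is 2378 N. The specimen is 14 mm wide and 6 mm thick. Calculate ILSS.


ILSS = 3F/(4bh) = 3*2378/(4*14*6) = 21.23 MPa

21.23 MPa


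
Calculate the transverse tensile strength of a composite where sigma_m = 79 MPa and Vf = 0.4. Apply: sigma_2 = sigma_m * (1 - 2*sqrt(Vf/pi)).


factor = 1 - 2*sqrt(0.4/pi) = 0.2864
sigma_2 = 79 * 0.2864 = 22.62 MPa

22.62 MPa


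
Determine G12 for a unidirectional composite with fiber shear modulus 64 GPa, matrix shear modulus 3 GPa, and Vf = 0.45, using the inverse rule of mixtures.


1/G12 = Vf/Gf + (1-Vf)/Gm = 0.45/64 + 0.55/3
G12 = 5.25 GPa

5.25 GPa


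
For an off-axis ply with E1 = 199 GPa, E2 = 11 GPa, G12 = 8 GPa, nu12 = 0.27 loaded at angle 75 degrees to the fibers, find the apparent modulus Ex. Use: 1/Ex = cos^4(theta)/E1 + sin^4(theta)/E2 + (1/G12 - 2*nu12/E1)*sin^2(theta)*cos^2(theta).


cos^4(75) = 0.004487, sin^4(75) = 0.870513, sin^2(75)*cos^2(75) = 0.0625
1/G12 - 2*nu12/E1 = 1/8 - 2*0.27/199 = 0.122286 GPa^-1
1/Ex = 0.004487/199 + 0.870513/11 + 0.122286*0.0625 = 0.086803 GPa^-1
Ex = 11.52 GPa

11.52 GPa


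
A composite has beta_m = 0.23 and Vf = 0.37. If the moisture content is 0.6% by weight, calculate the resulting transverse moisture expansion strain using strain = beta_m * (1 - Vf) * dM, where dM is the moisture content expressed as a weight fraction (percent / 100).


dM = 0.6/100 = 0.006
strain = beta_m * (1-Vf) * dM = 0.23 * 0.63 * 0.006 = 0.0008694

0.0008694


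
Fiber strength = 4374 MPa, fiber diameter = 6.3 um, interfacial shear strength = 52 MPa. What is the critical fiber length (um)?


Lc = sigma_f * d / (2 * tau_i) = 4374 * 6.3 / (2 * 52) = 265.0 um

265.0 um


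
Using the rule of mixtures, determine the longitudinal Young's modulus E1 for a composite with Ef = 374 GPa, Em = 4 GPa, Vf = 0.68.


E1 = Ef*Vf + Em*(1-Vf) = 374*0.68 + 4*0.32 = 255.6 GPa

255.6 GPa


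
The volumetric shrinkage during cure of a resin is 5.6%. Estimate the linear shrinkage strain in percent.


Linear shrinkage ≈ vol_shrink/3 = 5.6/3 = 1.867%

1.867%


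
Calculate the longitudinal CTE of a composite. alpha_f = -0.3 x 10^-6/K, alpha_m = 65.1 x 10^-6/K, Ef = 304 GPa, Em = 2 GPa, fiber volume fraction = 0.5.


E1 = Ef*Vf + Em*(1-Vf) = 153.0
alpha_1 = (alpha_f*Ef*Vf + alpha_m*Em*(1-Vf))/E1 = 0.13 x 10^-6/K

0.13 x 10^-6/K


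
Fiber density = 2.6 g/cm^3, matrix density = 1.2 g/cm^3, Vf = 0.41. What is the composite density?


rho_c = rho_f*Vf + rho_m*(1-Vf) = 2.6*0.41 + 1.2*0.59 = 1.774 g/cm^3

1.774 g/cm^3


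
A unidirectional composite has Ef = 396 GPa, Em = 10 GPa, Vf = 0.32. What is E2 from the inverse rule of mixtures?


1/E2 = Vf/Ef + (1-Vf)/Em = 0.32/396 + 0.68/10
E2 = 14.53 GPa

14.53 GPa


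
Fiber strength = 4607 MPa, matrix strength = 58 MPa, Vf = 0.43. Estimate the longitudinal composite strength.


sigma_1 = sigma_f*Vf + sigma_m*(1-Vf) = 4607*0.43 + 58*0.57 = 2014.1 MPa

2014.1 MPa


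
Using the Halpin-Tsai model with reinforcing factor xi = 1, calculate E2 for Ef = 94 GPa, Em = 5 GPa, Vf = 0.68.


eta = (Ef/Em - 1)/(Ef/Em + xi) = (18.8 - 1)/(18.8 + 1) = 0.899
E2 = Em*(1+xi*eta*Vf)/(1-eta*Vf) = 20.73 GPa

20.73 GPa


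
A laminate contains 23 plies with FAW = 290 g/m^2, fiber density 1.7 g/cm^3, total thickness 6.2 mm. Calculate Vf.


Vf = n * FAW / (rho_f * h * 1000) = 23 * 290 / (1.7 * 6.2 * 1000) = 0.6328

0.6328


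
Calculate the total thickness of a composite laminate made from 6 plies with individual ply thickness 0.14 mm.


h = n * t_ply = 6 * 0.14 = 0.84 mm

0.84 mm


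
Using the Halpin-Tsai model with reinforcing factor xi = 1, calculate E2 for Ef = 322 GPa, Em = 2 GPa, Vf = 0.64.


eta = (Ef/Em - 1)/(Ef/Em + xi) = (161.0 - 1)/(161.0 + 1) = 0.9877
E2 = Em*(1+xi*eta*Vf)/(1-eta*Vf) = 8.87 GPa

8.87 GPa


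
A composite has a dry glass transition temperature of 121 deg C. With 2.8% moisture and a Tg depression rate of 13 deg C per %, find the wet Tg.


Tg_wet = Tg_dry - k*moisture = 121 - 13*2.8 = 84.6 deg C

84.6 deg C


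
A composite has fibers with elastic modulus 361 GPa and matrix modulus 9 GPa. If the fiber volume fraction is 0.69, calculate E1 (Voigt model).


E1 = Ef*Vf + Em*(1-Vf) = 361*0.69 + 9*0.31 = 251.88 GPa

251.88 GPa


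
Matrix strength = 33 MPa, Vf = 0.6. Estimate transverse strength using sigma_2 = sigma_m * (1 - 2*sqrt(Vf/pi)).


factor = 1 - 2*sqrt(0.6/pi) = 0.126
sigma_2 = 33 * 0.126 = 4.16 MPa

4.16 MPa


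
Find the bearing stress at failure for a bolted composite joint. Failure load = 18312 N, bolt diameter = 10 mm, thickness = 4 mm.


sigma_br = F/(d*h) = 18312/(10*4) = 457.8 MPa

457.8 MPa


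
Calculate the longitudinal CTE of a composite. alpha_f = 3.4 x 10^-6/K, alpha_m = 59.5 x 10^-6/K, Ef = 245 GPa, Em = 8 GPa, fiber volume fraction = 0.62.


E1 = Ef*Vf + Em*(1-Vf) = 154.94
alpha_1 = (alpha_f*Ef*Vf + alpha_m*Em*(1-Vf))/E1 = 4.5 x 10^-6/K

4.5 x 10^-6/K


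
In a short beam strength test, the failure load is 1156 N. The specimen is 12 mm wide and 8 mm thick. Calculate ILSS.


ILSS = 3F/(4bh) = 3*1156/(4*12*8) = 9.03 MPa

9.03 MPa


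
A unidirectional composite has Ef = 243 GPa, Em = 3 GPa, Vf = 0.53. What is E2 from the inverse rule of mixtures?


1/E2 = Vf/Ef + (1-Vf)/Em = 0.53/243 + 0.47/3
E2 = 6.3 GPa

6.3 GPa


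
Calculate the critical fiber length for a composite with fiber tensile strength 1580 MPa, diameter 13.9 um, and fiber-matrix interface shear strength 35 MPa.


Lc = sigma_f * d / (2 * tau_i) = 1580 * 13.9 / (2 * 35) = 313.7 um

313.7 um


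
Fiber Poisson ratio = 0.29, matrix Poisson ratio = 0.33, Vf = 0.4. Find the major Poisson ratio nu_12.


nu_12 = nu_f*Vf + nu_m*(1-Vf) = 0.29*0.4 + 0.33*0.6 = 0.314

0.314


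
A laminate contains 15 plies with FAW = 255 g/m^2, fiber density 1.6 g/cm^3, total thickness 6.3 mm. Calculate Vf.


Vf = n * FAW / (rho_f * h * 1000) = 15 * 255 / (1.6 * 6.3 * 1000) = 0.3795

0.3795


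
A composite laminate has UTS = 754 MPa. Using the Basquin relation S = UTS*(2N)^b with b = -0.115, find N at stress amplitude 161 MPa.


N = 0.5 * (S/UTS)^(1/b) = 0.5 * (161/754)^(1/-0.115) = 338688.2865 cycles

338688.2865 cycles


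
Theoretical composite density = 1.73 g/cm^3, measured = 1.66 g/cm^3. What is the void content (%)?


Void% = (rho_theo - rho_actual)/rho_theo * 100 = (1.73 - 1.66)/1.73 * 100 = 4.05%

4.05%


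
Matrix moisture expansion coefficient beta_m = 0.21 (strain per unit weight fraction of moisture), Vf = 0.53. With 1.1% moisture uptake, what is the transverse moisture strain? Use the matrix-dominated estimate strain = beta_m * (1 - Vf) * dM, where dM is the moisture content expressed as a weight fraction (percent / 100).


dM = 1.1/100 = 0.011
strain = beta_m * (1-Vf) * dM = 0.21 * 0.47 * 0.011 = 0.0010857

0.0010857


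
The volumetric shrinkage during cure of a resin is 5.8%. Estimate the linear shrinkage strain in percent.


Linear shrinkage ≈ vol_shrink/3 = 5.8/3 = 1.933%

1.933%


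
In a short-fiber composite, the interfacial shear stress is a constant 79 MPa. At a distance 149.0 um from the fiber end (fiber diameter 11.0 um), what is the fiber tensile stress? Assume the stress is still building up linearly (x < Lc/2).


Force balance: sigma_f * (pi*d^2/4) = tau * (pi*d) * x  ->  sigma_f = 4 * tau * x / d
sigma_f = 4 * 79 * 149.0 / 11.0 = 4280.4 MPa

4280.4 MPa


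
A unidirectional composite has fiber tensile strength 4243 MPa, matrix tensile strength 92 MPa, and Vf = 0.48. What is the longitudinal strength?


sigma_1 = sigma_f*Vf + sigma_m*(1-Vf) = 4243*0.48 + 92*0.52 = 2084.5 MPa

2084.5 MPa


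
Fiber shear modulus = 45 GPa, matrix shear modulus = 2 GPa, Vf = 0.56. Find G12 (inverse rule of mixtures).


1/G12 = Vf/Gf + (1-Vf)/Gm = 0.56/45 + 0.44/2
G12 = 4.3 GPa

4.3 GPa


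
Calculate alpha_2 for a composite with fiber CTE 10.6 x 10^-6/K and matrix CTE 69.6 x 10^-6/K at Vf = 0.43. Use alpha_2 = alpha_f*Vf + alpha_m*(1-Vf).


alpha_2 = alpha_f*Vf + alpha_m*(1-Vf) = 10.6*0.43 + 69.6*0.57 = 44.2 x 10^-6/K

44.2 x 10^-6/K


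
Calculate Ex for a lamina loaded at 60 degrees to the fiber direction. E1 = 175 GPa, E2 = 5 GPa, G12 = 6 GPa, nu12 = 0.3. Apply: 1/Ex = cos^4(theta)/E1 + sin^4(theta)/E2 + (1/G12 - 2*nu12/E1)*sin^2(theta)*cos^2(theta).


cos^4(60) = 0.0625, sin^4(60) = 0.5625, sin^2(60)*cos^2(60) = 0.1875
1/G12 - 2*nu12/E1 = 1/6 - 2*0.3/175 = 0.163238 GPa^-1
1/Ex = 0.0625/175 + 0.5625/5 + 0.163238*0.1875 = 0.1434643 GPa^-1
Ex = 6.97 GPa

6.97 GPa


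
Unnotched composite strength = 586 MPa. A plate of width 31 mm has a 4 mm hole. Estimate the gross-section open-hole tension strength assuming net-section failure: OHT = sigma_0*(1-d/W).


OHT = sigma_0*(1-d/W) = 586*(1-4/31) = 510.4 MPa

510.4 MPa


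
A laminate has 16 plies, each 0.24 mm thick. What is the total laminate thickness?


h = n * t_ply = 16 * 0.24 = 3.84 mm

3.84 mm


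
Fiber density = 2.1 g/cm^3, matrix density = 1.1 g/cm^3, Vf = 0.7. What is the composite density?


rho_c = rho_f*Vf + rho_m*(1-Vf) = 2.1*0.7 + 1.1*0.3 = 1.8 g/cm^3

1.8 g/cm^3


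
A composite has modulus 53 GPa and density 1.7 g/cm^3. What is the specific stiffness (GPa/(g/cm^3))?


Specific stiffness = E/rho = 53/1.7 = 31.2 GPa/(g/cm^3)

31.2 GPa/(g/cm^3)


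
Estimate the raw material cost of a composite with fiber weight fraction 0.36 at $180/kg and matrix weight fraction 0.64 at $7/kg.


Cost = cost_f*Wf + cost_m*Wm = 180*0.36 + 7*0.64 = $69.28/kg

$69.28/kg


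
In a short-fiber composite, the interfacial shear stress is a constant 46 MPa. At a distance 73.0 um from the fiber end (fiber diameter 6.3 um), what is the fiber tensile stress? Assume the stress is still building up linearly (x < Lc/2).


Force balance: sigma_f * (pi*d^2/4) = tau * (pi*d) * x  ->  sigma_f = 4 * tau * x / d
sigma_f = 4 * 46 * 73.0 / 6.3 = 2132.1 MPa

2132.1 MPa


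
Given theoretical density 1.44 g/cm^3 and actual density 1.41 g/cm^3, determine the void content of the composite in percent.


Void% = (rho_theo - rho_actual)/rho_theo * 100 = (1.44 - 1.41)/1.44 * 100 = 2.08%

2.08%


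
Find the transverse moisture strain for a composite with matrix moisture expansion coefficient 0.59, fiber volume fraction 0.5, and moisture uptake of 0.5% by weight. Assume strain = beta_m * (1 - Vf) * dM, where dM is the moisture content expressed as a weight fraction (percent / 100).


dM = 0.5/100 = 0.005
strain = beta_m * (1-Vf) * dM = 0.59 * 0.5 * 0.005 = 0.001475

0.001475


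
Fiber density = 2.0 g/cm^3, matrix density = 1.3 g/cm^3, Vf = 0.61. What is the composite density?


rho_c = rho_f*Vf + rho_m*(1-Vf) = 2.0*0.61 + 1.3*0.39 = 1.727 g/cm^3

1.727 g/cm^3


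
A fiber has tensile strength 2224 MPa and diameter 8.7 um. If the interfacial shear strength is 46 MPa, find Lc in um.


Lc = sigma_f * d / (2 * tau_i) = 2224 * 8.7 / (2 * 46) = 210.3 um

210.3 um


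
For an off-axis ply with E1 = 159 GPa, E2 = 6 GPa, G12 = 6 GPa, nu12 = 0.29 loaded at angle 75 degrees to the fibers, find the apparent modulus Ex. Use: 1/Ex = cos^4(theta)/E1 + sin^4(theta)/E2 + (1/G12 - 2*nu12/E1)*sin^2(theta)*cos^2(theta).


cos^4(75) = 0.004487, sin^4(75) = 0.870513, sin^2(75)*cos^2(75) = 0.0625
1/G12 - 2*nu12/E1 = 1/6 - 2*0.29/159 = 0.163019 GPa^-1
1/Ex = 0.004487/159 + 0.870513/6 + 0.163019*0.0625 = 0.1553024 GPa^-1
Ex = 6.44 GPa

6.44 GPa


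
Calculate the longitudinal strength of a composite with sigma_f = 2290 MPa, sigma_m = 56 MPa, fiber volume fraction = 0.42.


sigma_1 = sigma_f*Vf + sigma_m*(1-Vf) = 2290*0.42 + 56*0.58 = 994.3 MPa

994.3 MPa


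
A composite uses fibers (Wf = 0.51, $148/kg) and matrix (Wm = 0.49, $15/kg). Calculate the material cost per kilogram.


Cost = cost_f*Wf + cost_m*Wm = 148*0.51 + 15*0.49 = $82.83/kg

$82.83/kg


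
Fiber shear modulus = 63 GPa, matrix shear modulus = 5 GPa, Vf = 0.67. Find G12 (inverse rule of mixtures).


1/G12 = Vf/Gf + (1-Vf)/Gm = 0.67/63 + 0.33/5
G12 = 13.05 GPa

13.05 GPa


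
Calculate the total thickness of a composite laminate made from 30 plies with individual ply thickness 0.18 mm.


h = n * t_ply = 30 * 0.18 = 5.4 mm

5.4 mm


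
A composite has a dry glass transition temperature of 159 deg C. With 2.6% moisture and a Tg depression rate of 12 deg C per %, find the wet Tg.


Tg_wet = Tg_dry - k*moisture = 159 - 12*2.6 = 127.8 deg C

127.8 deg C


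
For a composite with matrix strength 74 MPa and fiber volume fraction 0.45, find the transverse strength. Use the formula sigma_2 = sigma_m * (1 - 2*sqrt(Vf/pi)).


factor = 1 - 2*sqrt(0.45/pi) = 0.2431
sigma_2 = 74 * 0.2431 = 17.99 MPa

17.99 MPa


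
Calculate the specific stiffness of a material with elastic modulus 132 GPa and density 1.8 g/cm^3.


Specific stiffness = E/rho = 132/1.8 = 73.3 GPa/(g/cm^3)

73.3 GPa/(g/cm^3)


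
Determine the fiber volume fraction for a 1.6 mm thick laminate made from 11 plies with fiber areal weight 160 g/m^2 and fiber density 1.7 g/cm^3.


Vf = n * FAW / (rho_f * h * 1000) = 11 * 160 / (1.7 * 1.6 * 1000) = 0.6471

0.6471


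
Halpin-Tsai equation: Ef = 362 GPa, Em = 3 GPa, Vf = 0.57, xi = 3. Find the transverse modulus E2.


eta = (Ef/Em - 1)/(Ef/Em + xi) = (120.6667 - 1)/(120.6667 + 3) = 0.9677
E2 = Em*(1+xi*eta*Vf)/(1-eta*Vf) = 17.76 GPa

17.76 GPa


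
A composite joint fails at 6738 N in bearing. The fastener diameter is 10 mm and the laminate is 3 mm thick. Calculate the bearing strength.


sigma_br = F/(d*h) = 6738/(10*3) = 224.6 MPa

224.6 MPa


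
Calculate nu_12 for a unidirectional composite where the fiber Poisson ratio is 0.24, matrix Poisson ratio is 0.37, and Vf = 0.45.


nu_12 = nu_f*Vf + nu_m*(1-Vf) = 0.24*0.45 + 0.37*0.55 = 0.3115

0.3115


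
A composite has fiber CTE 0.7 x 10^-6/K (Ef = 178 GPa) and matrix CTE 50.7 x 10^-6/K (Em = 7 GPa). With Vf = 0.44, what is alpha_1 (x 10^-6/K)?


E1 = Ef*Vf + Em*(1-Vf) = 82.24
alpha_1 = (alpha_f*Ef*Vf + alpha_m*Em*(1-Vf))/E1 = 3.08 x 10^-6/K

3.08 x 10^-6/K


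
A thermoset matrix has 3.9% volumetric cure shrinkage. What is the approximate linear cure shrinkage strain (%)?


Linear shrinkage ≈ vol_shrink/3 = 3.9/3 = 1.3%

1.3%


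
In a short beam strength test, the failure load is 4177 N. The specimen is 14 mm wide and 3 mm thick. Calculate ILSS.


ILSS = 3F/(4bh) = 3*4177/(4*14*3) = 74.59 MPa

74.59 MPa


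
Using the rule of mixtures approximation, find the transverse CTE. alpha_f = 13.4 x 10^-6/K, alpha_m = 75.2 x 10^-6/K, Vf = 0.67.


alpha_2 = alpha_f*Vf + alpha_m*(1-Vf) = 13.4*0.67 + 75.2*0.33 = 33.8 x 10^-6/K

33.8 x 10^-6/K


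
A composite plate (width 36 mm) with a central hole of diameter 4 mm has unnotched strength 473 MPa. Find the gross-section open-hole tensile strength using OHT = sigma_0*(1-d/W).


OHT = sigma_0*(1-d/W) = 473*(1-4/36) = 420.4 MPa

420.4 MPa


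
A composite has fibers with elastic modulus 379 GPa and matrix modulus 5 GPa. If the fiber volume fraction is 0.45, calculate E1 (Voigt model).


E1 = Ef*Vf + Em*(1-Vf) = 379*0.45 + 5*0.55 = 173.3 GPa

173.3 GPa


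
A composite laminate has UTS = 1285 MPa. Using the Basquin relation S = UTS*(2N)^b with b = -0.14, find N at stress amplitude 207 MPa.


N = 0.5 * (S/UTS)^(1/b) = 0.5 * (207/1285)^(1/-0.14) = 230555.5555 cycles

230555.5555 cycles


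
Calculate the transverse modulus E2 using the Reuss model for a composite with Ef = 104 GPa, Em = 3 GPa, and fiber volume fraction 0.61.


1/E2 = Vf/Ef + (1-Vf)/Em = 0.61/104 + 0.39/3
E2 = 7.36 GPa

7.36 GPa


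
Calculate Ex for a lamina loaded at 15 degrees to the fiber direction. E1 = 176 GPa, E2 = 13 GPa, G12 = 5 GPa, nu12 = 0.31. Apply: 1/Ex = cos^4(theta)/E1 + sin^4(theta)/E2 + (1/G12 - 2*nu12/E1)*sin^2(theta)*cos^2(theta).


cos^4(15) = 0.870513, sin^4(15) = 0.004487, sin^2(15)*cos^2(15) = 0.0625
1/G12 - 2*nu12/E1 = 1/5 - 2*0.31/176 = 0.196477 GPa^-1
1/Ex = 0.870513/176 + 0.004487/13 + 0.196477*0.0625 = 0.0175711 GPa^-1
Ex = 56.91 GPa

56.91 GPa


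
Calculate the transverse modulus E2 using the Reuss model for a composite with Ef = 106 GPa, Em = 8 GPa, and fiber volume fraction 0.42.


1/E2 = Vf/Ef + (1-Vf)/Em = 0.42/106 + 0.58/8
E2 = 13.08 GPa

13.08 GPa


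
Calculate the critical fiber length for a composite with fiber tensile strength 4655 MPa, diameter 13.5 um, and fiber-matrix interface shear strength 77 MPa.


Lc = sigma_f * d / (2 * tau_i) = 4655 * 13.5 / (2 * 77) = 408.1 um

408.1 um


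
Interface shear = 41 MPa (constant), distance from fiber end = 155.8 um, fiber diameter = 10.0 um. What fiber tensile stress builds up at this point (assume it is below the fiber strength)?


Force balance: sigma_f * (pi*d^2/4) = tau * (pi*d) * x  ->  sigma_f = 4 * tau * x / d
sigma_f = 4 * 41 * 155.8 / 10.0 = 2555.1 MPa

2555.1 MPa


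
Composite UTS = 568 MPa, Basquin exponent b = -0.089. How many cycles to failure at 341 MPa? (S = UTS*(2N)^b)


N = 0.5 * (S/UTS)^(1/b) = 0.5 * (341/568)^(1/-0.089) = 154.4507 cycles

154.4507 cycles


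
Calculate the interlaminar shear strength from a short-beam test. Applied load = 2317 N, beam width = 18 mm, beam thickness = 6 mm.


ILSS = 3F/(4bh) = 3*2317/(4*18*6) = 16.09 MPa

16.09 MPa


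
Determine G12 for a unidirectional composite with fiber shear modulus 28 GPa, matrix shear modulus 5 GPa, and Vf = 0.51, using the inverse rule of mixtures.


1/G12 = Vf/Gf + (1-Vf)/Gm = 0.51/28 + 0.49/5
G12 = 8.6 GPa

8.6 GPa


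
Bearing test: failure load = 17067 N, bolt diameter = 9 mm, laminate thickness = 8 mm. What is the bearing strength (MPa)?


sigma_br = F/(d*h) = 17067/(9*8) = 237.0 MPa

237.0 MPa


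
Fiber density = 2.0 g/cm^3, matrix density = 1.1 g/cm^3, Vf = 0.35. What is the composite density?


rho_c = rho_f*Vf + rho_m*(1-Vf) = 2.0*0.35 + 1.1*0.65 = 1.415 g/cm^3

1.415 g/cm^3


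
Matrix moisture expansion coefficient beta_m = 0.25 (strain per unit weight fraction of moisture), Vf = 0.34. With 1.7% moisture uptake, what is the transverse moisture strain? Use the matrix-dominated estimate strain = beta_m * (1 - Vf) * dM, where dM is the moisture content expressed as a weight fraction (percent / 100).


dM = 1.7/100 = 0.017
strain = beta_m * (1-Vf) * dM = 0.25 * 0.66 * 0.017 = 0.002805

0.002805


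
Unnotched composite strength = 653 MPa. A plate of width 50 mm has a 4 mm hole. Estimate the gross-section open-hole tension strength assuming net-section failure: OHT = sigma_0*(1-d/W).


OHT = sigma_0*(1-d/W) = 653*(1-4/50) = 600.8 MPa

600.8 MPa


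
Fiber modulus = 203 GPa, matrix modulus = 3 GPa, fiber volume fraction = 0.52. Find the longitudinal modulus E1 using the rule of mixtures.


E1 = Ef*Vf + Em*(1-Vf) = 203*0.52 + 3*0.48 = 107.0 GPa

107.0 GPa


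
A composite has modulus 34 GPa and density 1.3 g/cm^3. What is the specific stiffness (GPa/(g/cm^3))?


Specific stiffness = E/rho = 34/1.3 = 26.2 GPa/(g/cm^3)

26.2 GPa/(g/cm^3)


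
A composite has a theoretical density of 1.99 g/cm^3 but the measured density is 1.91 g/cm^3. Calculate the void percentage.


Void% = (rho_theo - rho_actual)/rho_theo * 100 = (1.99 - 1.91)/1.99 * 100 = 4.02%

4.02%


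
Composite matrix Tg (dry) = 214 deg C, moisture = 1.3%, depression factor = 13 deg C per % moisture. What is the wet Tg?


Tg_wet = Tg_dry - k*moisture = 214 - 13*1.3 = 197.1 deg C

197.1 deg C


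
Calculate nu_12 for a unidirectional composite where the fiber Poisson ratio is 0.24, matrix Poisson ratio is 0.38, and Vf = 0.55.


nu_12 = nu_f*Vf + nu_m*(1-Vf) = 0.24*0.55 + 0.38*0.45 = 0.303

0.303


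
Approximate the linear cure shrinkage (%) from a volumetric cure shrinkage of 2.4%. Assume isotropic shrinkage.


Linear shrinkage ≈ vol_shrink/3 = 2.4/3 = 0.8%

0.8%


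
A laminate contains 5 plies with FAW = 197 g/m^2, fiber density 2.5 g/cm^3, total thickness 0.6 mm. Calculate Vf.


Vf = n * FAW / (rho_f * h * 1000) = 5 * 197 / (2.5 * 0.6 * 1000) = 0.6567

0.6567


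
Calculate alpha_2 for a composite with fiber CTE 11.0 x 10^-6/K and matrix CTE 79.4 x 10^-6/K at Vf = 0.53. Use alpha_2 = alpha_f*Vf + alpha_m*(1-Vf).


alpha_2 = alpha_f*Vf + alpha_m*(1-Vf) = 11.0*0.53 + 79.4*0.47 = 43.1 x 10^-6/K

43.1 x 10^-6/K


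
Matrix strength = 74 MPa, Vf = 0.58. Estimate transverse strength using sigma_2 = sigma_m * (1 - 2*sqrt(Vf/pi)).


factor = 1 - 2*sqrt(0.58/pi) = 0.1407
sigma_2 = 74 * 0.1407 = 10.41 MPa

10.41 MPa


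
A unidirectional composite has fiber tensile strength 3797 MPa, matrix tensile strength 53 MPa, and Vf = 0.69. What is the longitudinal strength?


sigma_1 = sigma_f*Vf + sigma_m*(1-Vf) = 3797*0.69 + 53*0.31 = 2636.4 MPa

2636.4 MPa


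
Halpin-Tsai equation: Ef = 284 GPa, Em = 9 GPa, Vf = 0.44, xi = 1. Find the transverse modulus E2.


eta = (Ef/Em - 1)/(Ef/Em + xi) = (31.5556 - 1)/(31.5556 + 1) = 0.9386
E2 = Em*(1+xi*eta*Vf)/(1-eta*Vf) = 21.66 GPa

21.66 GPa


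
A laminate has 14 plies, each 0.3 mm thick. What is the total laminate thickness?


h = n * t_ply = 14 * 0.3 = 4.2 mm

4.2 mm


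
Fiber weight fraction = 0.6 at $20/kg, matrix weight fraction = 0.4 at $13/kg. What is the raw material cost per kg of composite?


Cost = cost_f*Wf + cost_m*Wm = 20*0.6 + 13*0.4 = $17.2/kg

$17.2/kg


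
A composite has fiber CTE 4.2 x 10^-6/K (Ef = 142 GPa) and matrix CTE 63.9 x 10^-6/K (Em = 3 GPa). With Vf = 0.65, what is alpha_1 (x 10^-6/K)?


E1 = Ef*Vf + Em*(1-Vf) = 93.35
alpha_1 = (alpha_f*Ef*Vf + alpha_m*Em*(1-Vf))/E1 = 4.87 x 10^-6/K

4.87 x 10^-6/K


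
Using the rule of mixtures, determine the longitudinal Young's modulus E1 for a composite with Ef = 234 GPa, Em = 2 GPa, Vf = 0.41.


E1 = Ef*Vf + Em*(1-Vf) = 234*0.41 + 2*0.59 = 97.12 GPa

97.12 GPa


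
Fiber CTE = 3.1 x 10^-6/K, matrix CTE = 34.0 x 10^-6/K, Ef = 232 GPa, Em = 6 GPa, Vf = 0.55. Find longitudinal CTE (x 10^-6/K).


E1 = Ef*Vf + Em*(1-Vf) = 130.3
alpha_1 = (alpha_f*Ef*Vf + alpha_m*Em*(1-Vf))/E1 = 3.74 x 10^-6/K

3.74 x 10^-6/K


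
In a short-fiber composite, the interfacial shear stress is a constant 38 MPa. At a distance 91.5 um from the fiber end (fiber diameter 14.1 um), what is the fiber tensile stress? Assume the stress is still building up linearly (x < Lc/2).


Force balance: sigma_f * (pi*d^2/4) = tau * (pi*d) * x  ->  sigma_f = 4 * tau * x / d
sigma_f = 4 * 38 * 91.5 / 14.1 = 986.4 MPa

986.4 MPa


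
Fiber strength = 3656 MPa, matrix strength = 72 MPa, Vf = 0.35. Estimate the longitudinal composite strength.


sigma_1 = sigma_f*Vf + sigma_m*(1-Vf) = 3656*0.35 + 72*0.65 = 1326.4 MPa

1326.4 MPa


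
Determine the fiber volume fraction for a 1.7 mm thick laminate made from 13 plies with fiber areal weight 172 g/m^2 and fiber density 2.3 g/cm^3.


Vf = n * FAW / (rho_f * h * 1000) = 13 * 172 / (2.3 * 1.7 * 1000) = 0.5719

0.5719


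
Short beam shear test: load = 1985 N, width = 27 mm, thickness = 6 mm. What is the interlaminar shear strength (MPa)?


ILSS = 3F/(4bh) = 3*1985/(4*27*6) = 9.19 MPa

9.19 MPa


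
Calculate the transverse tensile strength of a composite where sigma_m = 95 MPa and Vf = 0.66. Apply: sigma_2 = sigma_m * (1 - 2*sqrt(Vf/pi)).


factor = 1 - 2*sqrt(0.66/pi) = 0.0833
sigma_2 = 95 * 0.0833 = 7.91 MPa

7.91 MPa


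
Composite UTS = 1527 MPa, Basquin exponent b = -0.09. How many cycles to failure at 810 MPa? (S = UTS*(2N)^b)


N = 0.5 * (S/UTS)^(1/b) = 0.5 * (810/1527)^(1/-0.09) = 573.4019 cycles

573.4019 cycles


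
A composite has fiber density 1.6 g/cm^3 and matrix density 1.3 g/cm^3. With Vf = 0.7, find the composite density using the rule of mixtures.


rho_c = rho_f*Vf + rho_m*(1-Vf) = 1.6*0.7 + 1.3*0.3 = 1.51 g/cm^3

1.51 g/cm^3


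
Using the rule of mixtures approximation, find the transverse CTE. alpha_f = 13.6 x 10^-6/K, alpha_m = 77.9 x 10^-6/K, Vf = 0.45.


alpha_2 = alpha_f*Vf + alpha_m*(1-Vf) = 13.6*0.45 + 77.9*0.55 = 49.0 x 10^-6/K

49.0 x 10^-6/K


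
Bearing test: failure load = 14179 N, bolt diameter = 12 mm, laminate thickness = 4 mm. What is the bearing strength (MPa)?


sigma_br = F/(d*h) = 14179/(12*4) = 295.4 MPa

295.4 MPa


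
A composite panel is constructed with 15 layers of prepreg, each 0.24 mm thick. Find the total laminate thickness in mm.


h = n * t_ply = 15 * 0.24 = 3.6 mm

3.6 mm


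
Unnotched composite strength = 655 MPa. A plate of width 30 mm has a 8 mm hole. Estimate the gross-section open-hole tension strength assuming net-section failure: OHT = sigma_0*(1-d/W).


OHT = sigma_0*(1-d/W) = 655*(1-8/30) = 480.3 MPa

480.3 MPa


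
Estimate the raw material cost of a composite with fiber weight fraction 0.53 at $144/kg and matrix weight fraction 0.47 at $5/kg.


Cost = cost_f*Wf + cost_m*Wm = 144*0.53 + 5*0.47 = $78.67/kg

$78.67/kg


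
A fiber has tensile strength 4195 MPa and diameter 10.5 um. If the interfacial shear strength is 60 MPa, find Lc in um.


Lc = sigma_f * d / (2 * tau_i) = 4195 * 10.5 / (2 * 60) = 367.1 um

367.1 um


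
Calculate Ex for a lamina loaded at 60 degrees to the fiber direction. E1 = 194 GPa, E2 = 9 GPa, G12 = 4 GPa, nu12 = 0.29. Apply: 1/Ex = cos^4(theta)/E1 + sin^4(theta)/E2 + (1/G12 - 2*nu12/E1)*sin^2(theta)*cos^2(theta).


cos^4(60) = 0.0625, sin^4(60) = 0.5625, sin^2(60)*cos^2(60) = 0.1875
1/G12 - 2*nu12/E1 = 1/4 - 2*0.29/194 = 0.24701 GPa^-1
1/Ex = 0.0625/194 + 0.5625/9 + 0.24701*0.1875 = 0.1091366 GPa^-1
Ex = 9.16 GPa

9.16 GPa


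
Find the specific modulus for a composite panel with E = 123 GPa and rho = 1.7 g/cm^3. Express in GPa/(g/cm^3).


Specific stiffness = E/rho = 123/1.7 = 72.4 GPa/(g/cm^3)

72.4 GPa/(g/cm^3)


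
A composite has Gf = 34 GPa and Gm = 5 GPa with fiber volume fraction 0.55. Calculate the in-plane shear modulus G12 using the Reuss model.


1/G12 = Vf/Gf + (1-Vf)/Gm = 0.55/34 + 0.45/5
G12 = 9.42 GPa

9.42 GPa


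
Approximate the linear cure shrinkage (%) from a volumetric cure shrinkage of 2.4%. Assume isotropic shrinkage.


Linear shrinkage ≈ vol_shrink/3 = 2.4/3 = 0.8%

0.8%


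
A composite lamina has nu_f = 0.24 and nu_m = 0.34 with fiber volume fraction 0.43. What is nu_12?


nu_12 = nu_f*Vf + nu_m*(1-Vf) = 0.24*0.43 + 0.34*0.57 = 0.297

0.297


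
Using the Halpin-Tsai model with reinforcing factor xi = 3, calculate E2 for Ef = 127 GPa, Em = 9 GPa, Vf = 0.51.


eta = (Ef/Em - 1)/(Ef/Em + xi) = (14.1111 - 1)/(14.1111 + 3) = 0.7662
E2 = Em*(1+xi*eta*Vf)/(1-eta*Vf) = 32.09 GPa

32.09 GPa


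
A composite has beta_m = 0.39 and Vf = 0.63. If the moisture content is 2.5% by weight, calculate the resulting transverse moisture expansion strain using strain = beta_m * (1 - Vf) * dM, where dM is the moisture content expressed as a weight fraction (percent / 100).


dM = 2.5/100 = 0.025
strain = beta_m * (1-Vf) * dM = 0.39 * 0.37 * 0.025 = 0.0036075

0.0036075


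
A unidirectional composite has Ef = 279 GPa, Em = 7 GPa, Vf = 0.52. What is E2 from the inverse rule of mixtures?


1/E2 = Vf/Ef + (1-Vf)/Em = 0.52/279 + 0.48/7
E2 = 14.2 GPa

14.2 GPa


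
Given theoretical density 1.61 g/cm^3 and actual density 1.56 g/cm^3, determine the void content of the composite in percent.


Void% = (rho_theo - rho_actual)/rho_theo * 100 = (1.61 - 1.56)/1.61 * 100 = 3.11%

3.11%


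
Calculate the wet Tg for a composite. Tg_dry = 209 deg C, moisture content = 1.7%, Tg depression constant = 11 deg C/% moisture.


Tg_wet = Tg_dry - k*moisture = 209 - 11*1.7 = 190.3 deg C

190.3 deg C


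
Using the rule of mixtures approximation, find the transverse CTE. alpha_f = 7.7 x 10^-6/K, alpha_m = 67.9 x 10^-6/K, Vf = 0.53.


alpha_2 = alpha_f*Vf + alpha_m*(1-Vf) = 7.7*0.53 + 67.9*0.47 = 36.0 x 10^-6/K

36.0 x 10^-6/K


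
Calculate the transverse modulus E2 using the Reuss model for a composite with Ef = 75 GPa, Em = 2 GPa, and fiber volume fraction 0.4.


1/E2 = Vf/Ef + (1-Vf)/Em = 0.4/75 + 0.6/2
E2 = 3.28 GPa

3.28 GPa


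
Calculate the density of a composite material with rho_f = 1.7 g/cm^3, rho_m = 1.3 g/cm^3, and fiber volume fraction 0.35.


rho_c = rho_f*Vf + rho_m*(1-Vf) = 1.7*0.35 + 1.3*0.65 = 1.44 g/cm^3

1.44 g/cm^3


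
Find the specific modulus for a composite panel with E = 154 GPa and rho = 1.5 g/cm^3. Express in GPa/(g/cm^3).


Specific stiffness = E/rho = 154/1.5 = 102.7 GPa/(g/cm^3)

102.7 GPa/(g/cm^3)


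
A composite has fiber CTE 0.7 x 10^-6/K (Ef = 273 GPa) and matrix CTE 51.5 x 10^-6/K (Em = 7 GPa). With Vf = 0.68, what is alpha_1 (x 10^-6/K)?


E1 = Ef*Vf + Em*(1-Vf) = 187.88
alpha_1 = (alpha_f*Ef*Vf + alpha_m*Em*(1-Vf))/E1 = 1.31 x 10^-6/K

1.31 x 10^-6/K


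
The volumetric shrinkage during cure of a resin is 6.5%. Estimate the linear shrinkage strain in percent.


Linear shrinkage ≈ vol_shrink/3 = 6.5/3 = 2.167%

2.167%


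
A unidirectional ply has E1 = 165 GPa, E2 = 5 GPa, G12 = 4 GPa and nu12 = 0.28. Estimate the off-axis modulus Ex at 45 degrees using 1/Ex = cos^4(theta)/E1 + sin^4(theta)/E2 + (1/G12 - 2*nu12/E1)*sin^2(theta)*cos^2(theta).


cos^4(45) = 0.25, sin^4(45) = 0.25, sin^2(45)*cos^2(45) = 0.25
1/G12 - 2*nu12/E1 = 1/4 - 2*0.28/165 = 0.246606 GPa^-1
1/Ex = 0.25/165 + 0.25/5 + 0.246606*0.25 = 0.1131667 GPa^-1
Ex = 8.84 GPa

8.84 GPa


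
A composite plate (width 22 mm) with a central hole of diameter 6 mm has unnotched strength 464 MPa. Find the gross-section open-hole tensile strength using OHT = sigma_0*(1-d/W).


OHT = sigma_0*(1-d/W) = 464*(1-6/22) = 337.5 MPa

337.5 MPa


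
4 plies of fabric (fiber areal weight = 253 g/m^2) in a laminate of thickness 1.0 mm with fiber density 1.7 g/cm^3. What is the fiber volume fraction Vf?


Vf = n * FAW / (rho_f * h * 1000) = 4 * 253 / (1.7 * 1.0 * 1000) = 0.5953

0.5953


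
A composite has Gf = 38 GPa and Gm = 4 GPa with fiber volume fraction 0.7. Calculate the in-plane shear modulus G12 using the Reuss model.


1/G12 = Vf/Gf + (1-Vf)/Gm = 0.7/38 + 0.3/4
G12 = 10.7 GPa

10.7 GPa


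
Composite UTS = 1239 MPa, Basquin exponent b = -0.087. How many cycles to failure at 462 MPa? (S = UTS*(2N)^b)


N = 0.5 * (S/UTS)^(1/b) = 0.5 * (462/1239)^(1/-0.087) = 42018.9380 cycles

42018.9380 cycles


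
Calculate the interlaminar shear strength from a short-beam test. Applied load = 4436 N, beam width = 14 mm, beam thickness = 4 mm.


ILSS = 3F/(4bh) = 3*4436/(4*14*4) = 59.41 MPa

59.41 MPa


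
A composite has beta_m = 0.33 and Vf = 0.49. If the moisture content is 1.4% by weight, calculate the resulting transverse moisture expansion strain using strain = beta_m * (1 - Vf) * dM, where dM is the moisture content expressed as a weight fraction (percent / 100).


dM = 1.4/100 = 0.014
strain = beta_m * (1-Vf) * dM = 0.33 * 0.51 * 0.014 = 0.0023562

0.0023562


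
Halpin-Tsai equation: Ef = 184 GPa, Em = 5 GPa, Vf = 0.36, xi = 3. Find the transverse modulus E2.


eta = (Ef/Em - 1)/(Ef/Em + xi) = (36.8 - 1)/(36.8 + 3) = 0.8995
E2 = Em*(1+xi*eta*Vf)/(1-eta*Vf) = 14.58 GPa

14.58 GPa


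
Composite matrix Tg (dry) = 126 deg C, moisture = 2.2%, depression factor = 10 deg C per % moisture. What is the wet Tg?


Tg_wet = Tg_dry - k*moisture = 126 - 10*2.2 = 104.0 deg C

104.0 deg C


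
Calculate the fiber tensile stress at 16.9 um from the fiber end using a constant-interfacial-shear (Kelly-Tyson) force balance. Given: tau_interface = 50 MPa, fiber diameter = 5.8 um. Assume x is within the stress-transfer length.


Force balance: sigma_f * (pi*d^2/4) = tau * (pi*d) * x  ->  sigma_f = 4 * tau * x / d
sigma_f = 4 * 50 * 16.9 / 5.8 = 582.8 MPa

582.8 MPa


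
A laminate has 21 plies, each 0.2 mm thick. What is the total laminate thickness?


h = n * t_ply = 21 * 0.2 = 4.2 mm

4.2 mm


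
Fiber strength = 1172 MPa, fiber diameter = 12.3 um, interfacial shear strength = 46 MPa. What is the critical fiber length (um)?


Lc = sigma_f * d / (2 * tau_i) = 1172 * 12.3 / (2 * 46) = 156.7 um

156.7 um


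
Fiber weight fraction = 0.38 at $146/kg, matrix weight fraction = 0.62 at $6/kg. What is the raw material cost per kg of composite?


Cost = cost_f*Wf + cost_m*Wm = 146*0.38 + 6*0.62 = $59.2/kg

$59.2/kg


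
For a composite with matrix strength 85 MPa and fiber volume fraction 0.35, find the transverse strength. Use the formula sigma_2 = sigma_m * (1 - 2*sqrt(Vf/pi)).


factor = 1 - 2*sqrt(0.35/pi) = 0.3324
sigma_2 = 85 * 0.3324 = 28.26 MPa

28.26 MPa


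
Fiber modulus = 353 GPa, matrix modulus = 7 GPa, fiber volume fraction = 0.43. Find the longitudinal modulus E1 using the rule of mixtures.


E1 = Ef*Vf + Em*(1-Vf) = 353*0.43 + 7*0.57 = 155.78 GPa

155.78 GPa


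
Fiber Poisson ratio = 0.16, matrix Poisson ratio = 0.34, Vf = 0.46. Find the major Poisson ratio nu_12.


nu_12 = nu_f*Vf + nu_m*(1-Vf) = 0.16*0.46 + 0.34*0.54 = 0.2572

0.2572


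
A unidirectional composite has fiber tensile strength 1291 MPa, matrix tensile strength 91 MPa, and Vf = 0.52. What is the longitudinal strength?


sigma_1 = sigma_f*Vf + sigma_m*(1-Vf) = 1291*0.52 + 91*0.48 = 715.0 MPa

715.0 MPa


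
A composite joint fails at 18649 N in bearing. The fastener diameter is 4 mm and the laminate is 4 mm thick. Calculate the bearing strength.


sigma_br = F/(d*h) = 18649/(4*4) = 1165.6 MPa

1165.6 MPa


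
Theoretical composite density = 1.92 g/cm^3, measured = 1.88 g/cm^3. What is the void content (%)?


Void% = (rho_theo - rho_actual)/rho_theo * 100 = (1.92 - 1.88)/1.92 * 100 = 2.08%

2.08%


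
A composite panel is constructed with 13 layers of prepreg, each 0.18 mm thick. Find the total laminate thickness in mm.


h = n * t_ply = 13 * 0.18 = 2.34 mm

2.34 mm


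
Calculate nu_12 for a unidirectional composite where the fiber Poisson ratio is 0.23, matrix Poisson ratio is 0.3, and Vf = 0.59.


nu_12 = nu_f*Vf + nu_m*(1-Vf) = 0.23*0.59 + 0.3*0.41 = 0.2587

0.2587


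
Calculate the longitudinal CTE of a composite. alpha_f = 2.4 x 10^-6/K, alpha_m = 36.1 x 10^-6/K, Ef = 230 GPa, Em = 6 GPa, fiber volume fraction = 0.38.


E1 = Ef*Vf + Em*(1-Vf) = 91.12
alpha_1 = (alpha_f*Ef*Vf + alpha_m*Em*(1-Vf))/E1 = 3.78 x 10^-6/K

3.78 x 10^-6/K


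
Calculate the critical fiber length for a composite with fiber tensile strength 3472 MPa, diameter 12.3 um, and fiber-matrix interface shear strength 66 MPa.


Lc = sigma_f * d / (2 * tau_i) = 3472 * 12.3 / (2 * 66) = 323.5 um

323.5 um


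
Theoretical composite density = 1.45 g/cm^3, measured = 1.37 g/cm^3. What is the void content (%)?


Void% = (rho_theo - rho_actual)/rho_theo * 100 = (1.45 - 1.37)/1.45 * 100 = 5.52%

5.52%


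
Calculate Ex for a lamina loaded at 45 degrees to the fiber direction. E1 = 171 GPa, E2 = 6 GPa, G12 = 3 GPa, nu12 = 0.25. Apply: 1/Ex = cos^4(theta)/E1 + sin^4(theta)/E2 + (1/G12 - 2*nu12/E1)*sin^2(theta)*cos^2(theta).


cos^4(45) = 0.25, sin^4(45) = 0.25, sin^2(45)*cos^2(45) = 0.25
1/G12 - 2*nu12/E1 = 1/3 - 2*0.25/171 = 0.330409 GPa^-1
1/Ex = 0.25/171 + 0.25/6 + 0.330409*0.25 = 0.125731 GPa^-1
Ex = 7.95 GPa

7.95 GPa


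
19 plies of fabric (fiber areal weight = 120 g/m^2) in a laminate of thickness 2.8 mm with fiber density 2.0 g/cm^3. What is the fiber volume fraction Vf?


Vf = n * FAW / (rho_f * h * 1000) = 19 * 120 / (2.0 * 2.8 * 1000) = 0.4071

0.4071


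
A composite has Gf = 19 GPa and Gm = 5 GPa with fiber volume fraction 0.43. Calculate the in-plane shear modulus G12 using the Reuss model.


1/G12 = Vf/Gf + (1-Vf)/Gm = 0.43/19 + 0.57/5
G12 = 7.32 GPa

7.32 GPa


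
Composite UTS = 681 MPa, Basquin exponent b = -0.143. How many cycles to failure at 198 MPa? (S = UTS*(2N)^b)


N = 0.5 * (S/UTS)^(1/b) = 0.5 * (198/681)^(1/-0.143) = 2822.2263 cycles

2822.2263 cycles
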